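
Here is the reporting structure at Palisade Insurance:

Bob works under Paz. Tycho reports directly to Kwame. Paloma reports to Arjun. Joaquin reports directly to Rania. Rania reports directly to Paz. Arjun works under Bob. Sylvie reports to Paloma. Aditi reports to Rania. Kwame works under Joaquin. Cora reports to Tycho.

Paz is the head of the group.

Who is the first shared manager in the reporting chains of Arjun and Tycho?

Paz

Arjun's chain of managers is Bob, Paz. Tycho's chain of managers is Kwame, Joaquin, Rania, Paz. The first manager that appears in both chains is Paz.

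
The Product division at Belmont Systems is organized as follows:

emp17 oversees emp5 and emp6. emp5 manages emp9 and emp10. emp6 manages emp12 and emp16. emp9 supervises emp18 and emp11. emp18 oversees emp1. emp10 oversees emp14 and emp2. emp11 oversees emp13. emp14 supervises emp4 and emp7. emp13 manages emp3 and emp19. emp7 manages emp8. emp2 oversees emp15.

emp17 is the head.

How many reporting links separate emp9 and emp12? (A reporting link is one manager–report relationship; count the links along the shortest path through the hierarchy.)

emp9 is 2 levels below emp17, and emp12 is 2 levels below emp17 (their lowest common manager). The shortest path runs up from emp9 to emp17 and back down to emp12: 2 + 2 = 4 links.

4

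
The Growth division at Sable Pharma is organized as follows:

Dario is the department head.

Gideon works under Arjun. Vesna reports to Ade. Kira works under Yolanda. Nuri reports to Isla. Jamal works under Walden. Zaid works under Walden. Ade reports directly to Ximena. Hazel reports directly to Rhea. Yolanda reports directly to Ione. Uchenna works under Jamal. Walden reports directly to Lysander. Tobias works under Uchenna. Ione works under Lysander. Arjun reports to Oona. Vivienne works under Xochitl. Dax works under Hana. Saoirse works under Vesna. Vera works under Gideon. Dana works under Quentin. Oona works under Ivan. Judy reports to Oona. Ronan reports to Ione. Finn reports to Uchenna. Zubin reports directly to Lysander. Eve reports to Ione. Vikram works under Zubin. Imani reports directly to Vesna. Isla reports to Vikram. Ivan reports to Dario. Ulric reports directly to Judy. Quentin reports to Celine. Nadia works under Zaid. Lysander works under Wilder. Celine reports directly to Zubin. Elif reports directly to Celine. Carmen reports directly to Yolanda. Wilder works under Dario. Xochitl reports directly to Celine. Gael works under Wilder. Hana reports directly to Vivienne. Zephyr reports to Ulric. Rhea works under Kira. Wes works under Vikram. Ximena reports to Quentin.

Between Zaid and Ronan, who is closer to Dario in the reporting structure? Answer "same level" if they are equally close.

same level

Both Zaid and Ronan are 4 levels below Dario.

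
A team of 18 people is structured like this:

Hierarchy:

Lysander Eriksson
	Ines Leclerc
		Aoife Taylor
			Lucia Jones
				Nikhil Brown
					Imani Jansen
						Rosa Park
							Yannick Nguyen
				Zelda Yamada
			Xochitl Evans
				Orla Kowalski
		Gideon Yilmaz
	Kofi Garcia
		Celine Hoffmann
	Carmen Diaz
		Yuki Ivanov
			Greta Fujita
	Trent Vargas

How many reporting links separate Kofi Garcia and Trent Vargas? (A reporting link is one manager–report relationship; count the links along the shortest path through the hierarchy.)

2

Kofi Garcia is 1 level below Lysander Eriksson, and Trent Vargas is 1 level below Lysander Eriksson (their lowest common manager). The shortest path runs up from Kofi Garcia to Lysander Eriksson and back down to Trent Vargas: 1 + 1 = 2 links.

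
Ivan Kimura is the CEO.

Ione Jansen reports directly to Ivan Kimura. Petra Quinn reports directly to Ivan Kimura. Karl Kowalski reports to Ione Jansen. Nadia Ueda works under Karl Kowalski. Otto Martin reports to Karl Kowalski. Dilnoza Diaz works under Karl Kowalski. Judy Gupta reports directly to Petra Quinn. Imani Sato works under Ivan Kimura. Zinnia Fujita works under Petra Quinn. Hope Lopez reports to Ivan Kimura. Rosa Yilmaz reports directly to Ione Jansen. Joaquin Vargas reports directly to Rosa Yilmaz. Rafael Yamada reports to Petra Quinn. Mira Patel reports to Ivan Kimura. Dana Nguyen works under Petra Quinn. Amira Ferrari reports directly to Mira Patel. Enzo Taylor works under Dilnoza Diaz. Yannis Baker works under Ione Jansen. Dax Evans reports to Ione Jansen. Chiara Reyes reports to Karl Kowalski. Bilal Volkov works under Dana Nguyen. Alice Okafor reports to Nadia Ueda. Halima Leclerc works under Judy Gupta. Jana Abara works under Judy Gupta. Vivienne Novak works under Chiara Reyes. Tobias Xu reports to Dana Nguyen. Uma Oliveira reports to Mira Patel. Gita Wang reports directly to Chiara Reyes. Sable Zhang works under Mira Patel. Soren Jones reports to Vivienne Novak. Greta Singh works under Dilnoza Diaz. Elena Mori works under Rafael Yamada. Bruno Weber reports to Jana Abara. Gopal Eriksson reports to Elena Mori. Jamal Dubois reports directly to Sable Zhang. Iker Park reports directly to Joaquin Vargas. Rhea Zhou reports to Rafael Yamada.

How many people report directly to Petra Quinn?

4

Petra Quinn directly manages Judy Gupta, Zinnia Fujita, Rafael Yamada, Dana Nguyen. That is 4 direct reports.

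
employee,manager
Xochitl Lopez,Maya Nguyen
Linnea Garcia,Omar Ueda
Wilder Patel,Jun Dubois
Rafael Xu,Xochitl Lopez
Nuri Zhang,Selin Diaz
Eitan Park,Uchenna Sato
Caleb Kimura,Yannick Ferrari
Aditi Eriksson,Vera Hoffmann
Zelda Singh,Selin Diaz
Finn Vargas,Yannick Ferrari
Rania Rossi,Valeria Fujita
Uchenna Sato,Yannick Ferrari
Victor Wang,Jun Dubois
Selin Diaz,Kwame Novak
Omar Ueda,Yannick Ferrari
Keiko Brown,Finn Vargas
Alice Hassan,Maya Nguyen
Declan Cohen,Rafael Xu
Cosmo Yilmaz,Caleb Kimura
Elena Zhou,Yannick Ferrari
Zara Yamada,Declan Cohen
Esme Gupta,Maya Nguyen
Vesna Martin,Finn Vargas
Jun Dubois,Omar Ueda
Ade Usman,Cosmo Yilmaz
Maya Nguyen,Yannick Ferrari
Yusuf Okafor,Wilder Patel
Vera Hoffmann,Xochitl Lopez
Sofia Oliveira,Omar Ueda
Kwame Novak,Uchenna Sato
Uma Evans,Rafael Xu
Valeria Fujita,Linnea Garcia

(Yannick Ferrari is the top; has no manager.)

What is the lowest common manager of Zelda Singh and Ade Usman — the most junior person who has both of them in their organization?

Zelda Singh's chain of managers is Selin Diaz, Kwame Novak, Uchenna Sato, Yannick Ferrari. Ade Usman's chain of managers is Cosmo Yilmaz, Caleb Kimura, Yannick Ferrari. The first manager that appears in both chains is Yannick Ferrari.

Yannick Ferrari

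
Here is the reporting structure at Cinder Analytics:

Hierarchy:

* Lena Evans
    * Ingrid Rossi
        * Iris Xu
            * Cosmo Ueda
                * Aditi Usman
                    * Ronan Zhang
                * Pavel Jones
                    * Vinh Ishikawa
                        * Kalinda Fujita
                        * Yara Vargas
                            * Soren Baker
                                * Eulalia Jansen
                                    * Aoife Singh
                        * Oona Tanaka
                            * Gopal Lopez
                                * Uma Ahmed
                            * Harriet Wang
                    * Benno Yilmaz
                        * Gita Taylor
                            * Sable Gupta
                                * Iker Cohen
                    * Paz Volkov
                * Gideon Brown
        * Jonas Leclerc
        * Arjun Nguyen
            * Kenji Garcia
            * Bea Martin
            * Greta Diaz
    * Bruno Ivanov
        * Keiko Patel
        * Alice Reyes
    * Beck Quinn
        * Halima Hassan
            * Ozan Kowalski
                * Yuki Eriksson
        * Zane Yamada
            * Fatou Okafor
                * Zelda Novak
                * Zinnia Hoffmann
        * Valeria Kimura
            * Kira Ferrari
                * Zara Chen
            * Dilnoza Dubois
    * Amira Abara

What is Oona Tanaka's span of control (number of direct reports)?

Oona Tanaka directly manages Gopal Lopez, Harriet Wang. That is 2 direct reports.

2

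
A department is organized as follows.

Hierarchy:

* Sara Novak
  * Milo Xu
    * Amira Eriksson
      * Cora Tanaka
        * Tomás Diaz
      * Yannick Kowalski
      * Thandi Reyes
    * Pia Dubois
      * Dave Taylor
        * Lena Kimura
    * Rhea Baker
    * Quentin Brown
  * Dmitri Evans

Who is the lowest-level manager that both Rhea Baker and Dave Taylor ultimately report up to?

Milo Xu

Rhea Baker's chain of managers is Milo Xu, Sara Novak. Dave Taylor's chain of managers is Pia Dubois, Milo Xu, Sara Novak. The first manager that appears in both chains is Milo Xu.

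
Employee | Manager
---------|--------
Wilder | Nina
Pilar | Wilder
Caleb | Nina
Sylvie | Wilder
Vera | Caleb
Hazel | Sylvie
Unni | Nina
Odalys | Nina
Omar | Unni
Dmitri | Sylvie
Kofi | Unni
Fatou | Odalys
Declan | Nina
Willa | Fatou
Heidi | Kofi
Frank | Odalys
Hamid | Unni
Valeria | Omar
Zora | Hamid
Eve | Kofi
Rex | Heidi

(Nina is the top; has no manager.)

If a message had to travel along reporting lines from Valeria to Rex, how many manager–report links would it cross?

5

Valeria is 2 levels below Unni, and Rex is 3 levels below Unni (their lowest common manager). The shortest path runs up from Valeria to Unni and back down to Rex: 2 + 3 = 5 links.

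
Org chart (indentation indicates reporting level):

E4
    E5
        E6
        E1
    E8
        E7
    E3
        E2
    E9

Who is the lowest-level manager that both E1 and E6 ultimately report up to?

E5

E1's chain of managers is E5, E4. E6's chain of managers is E5, E4. The first manager that appears in both chains is E5.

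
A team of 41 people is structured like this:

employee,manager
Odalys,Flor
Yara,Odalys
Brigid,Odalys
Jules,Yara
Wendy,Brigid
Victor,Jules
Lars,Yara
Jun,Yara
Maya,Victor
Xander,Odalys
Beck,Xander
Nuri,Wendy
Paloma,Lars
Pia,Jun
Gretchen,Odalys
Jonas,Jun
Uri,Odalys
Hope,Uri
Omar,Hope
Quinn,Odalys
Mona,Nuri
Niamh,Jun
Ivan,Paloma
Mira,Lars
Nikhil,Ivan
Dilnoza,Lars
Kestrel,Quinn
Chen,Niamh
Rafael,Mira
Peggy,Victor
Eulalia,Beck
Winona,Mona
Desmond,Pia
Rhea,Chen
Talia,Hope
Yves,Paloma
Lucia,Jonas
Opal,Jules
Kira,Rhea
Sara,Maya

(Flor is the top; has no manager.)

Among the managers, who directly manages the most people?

Odalys

Direct-report counts: Flor has 1; Odalys has 6; Quinn has 1; Uri has 1; Hope has 2; Xander has 1; Beck has 1; Brigid has 1; Wendy has 1; Nuri has 1; Mona has 1; Yara has 3; Jun has 3; Niamh has 1; Chen has 1; Rhea has 1; Jonas has 1; Pia has 1; Lars has 3; Mira has 1; Paloma has 2; Ivan has 1; Jules has 2; Victor has 2; Maya has 1. The largest is 6, held by Odalys.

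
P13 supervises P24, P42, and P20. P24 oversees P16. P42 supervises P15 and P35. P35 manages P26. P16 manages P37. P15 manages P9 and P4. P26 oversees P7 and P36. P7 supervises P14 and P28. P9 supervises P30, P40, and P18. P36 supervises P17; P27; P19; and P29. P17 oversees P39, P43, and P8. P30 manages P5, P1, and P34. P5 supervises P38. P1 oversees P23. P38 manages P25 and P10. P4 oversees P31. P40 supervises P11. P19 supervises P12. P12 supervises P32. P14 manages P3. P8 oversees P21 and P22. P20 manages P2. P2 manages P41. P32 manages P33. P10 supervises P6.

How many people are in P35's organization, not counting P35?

18

P35 directly manages P26. Under P26: P36, P29, P19, P12, P32, P33, P27, P17, P8, P22, P21, P43, P39, P7, P28, P14, P3 (17). That's 18 in total.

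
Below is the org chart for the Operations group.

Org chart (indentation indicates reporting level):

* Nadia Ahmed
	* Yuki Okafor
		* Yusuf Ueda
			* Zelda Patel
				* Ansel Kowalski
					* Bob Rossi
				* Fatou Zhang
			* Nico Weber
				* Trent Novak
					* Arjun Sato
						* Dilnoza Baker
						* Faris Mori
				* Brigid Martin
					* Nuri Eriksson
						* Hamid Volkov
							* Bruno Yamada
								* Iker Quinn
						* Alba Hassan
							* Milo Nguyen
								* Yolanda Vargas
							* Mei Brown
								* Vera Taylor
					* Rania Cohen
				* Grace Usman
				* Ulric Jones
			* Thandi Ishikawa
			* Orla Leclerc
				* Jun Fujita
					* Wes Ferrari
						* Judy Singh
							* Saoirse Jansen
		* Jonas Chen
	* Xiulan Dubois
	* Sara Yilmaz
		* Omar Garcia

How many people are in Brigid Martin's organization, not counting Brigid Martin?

10

Brigid Martin directly manages Nuri Eriksson, Rania Cohen. Under Nuri Eriksson: Alba Hassan, Mei Brown, Vera Taylor, Milo Nguyen, Yolanda Vargas, Hamid Volkov, Bruno Yamada, Iker Quinn (8). Rania Cohen has no reports. So Brigid Martin's organization is 2 direct reports plus everyone under them: 9 + 1 = 10.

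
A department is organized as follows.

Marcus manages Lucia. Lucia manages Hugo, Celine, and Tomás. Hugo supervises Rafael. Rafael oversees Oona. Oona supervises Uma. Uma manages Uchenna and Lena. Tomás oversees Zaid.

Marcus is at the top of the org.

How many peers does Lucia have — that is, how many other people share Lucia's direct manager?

Lucia reports to Marcus, and Marcus has no other direct reports. Lucia has 0 peers.

0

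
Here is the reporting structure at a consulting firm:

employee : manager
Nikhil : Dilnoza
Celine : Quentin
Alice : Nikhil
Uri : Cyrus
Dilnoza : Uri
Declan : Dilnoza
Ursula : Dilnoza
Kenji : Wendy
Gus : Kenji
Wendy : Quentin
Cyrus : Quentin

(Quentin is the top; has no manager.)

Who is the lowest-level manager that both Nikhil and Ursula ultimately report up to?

Nikhil's chain of managers is Dilnoza, Uri, Cyrus, Quentin. Ursula's chain of managers is Dilnoza, Uri, Cyrus, Quentin. The first manager that appears in both chains is Dilnoza.

Dilnoza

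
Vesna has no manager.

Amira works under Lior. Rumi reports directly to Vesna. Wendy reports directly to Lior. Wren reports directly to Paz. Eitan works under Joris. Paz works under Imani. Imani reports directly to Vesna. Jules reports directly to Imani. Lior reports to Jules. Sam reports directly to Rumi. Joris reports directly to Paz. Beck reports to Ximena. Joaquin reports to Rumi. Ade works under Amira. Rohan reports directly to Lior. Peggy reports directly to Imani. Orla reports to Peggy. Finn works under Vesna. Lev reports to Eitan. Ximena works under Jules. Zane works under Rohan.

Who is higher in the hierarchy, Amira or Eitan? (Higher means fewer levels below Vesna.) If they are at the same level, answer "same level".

same level

Both Amira and Eitan are 4 levels below Vesna.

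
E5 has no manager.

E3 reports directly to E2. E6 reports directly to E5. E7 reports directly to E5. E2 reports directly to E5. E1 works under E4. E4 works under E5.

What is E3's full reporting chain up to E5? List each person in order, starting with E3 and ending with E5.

E3 reports to E2. E2 reports to E5. E5 is at the top.

E3 -> E2 -> E5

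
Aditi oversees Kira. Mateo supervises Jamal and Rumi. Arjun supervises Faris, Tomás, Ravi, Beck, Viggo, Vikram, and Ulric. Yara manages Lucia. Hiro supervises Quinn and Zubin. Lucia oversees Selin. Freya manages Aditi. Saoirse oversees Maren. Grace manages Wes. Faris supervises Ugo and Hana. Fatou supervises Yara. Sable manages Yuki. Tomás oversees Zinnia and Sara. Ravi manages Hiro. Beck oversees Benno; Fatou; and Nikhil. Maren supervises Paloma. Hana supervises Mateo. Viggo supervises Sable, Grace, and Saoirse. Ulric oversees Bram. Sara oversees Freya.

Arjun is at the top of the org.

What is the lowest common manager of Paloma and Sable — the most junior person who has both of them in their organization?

Paloma's chain of managers is Maren, Saoirse, Viggo, Arjun. Sable's chain of managers is Viggo, Arjun. The first manager that appears in both chains is Viggo.

Viggo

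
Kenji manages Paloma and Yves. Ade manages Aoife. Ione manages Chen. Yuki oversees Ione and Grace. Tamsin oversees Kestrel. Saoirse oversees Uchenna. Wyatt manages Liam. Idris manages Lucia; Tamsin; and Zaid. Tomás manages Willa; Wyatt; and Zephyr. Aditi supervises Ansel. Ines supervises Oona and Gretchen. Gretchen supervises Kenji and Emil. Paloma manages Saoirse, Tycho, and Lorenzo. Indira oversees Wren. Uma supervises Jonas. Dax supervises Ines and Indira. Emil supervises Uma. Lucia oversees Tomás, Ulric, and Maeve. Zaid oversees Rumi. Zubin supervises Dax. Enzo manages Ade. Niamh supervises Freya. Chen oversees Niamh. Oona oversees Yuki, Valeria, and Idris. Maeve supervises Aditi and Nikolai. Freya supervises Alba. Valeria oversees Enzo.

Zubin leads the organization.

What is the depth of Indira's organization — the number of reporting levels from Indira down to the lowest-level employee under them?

1

The longest chain under Indira runs Indira → Wren, which is 1 level below Indira.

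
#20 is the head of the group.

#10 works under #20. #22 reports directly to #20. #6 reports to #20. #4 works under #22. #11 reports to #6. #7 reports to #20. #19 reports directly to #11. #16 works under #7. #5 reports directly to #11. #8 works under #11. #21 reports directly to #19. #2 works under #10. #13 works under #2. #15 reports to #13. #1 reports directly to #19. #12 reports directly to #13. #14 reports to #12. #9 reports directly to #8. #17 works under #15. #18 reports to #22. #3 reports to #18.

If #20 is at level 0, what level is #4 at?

Chain from #4 up to #20: #4 → #22 → #20. That is 2 steps up, so #4 is 2 levels below #20.

2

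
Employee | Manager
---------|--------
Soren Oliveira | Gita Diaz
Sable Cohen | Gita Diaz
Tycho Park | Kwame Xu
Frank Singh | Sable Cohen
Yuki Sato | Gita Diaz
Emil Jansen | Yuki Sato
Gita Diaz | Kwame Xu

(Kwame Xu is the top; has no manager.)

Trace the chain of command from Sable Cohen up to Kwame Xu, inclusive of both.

Sable Cohen -> Gita Diaz -> Kwame Xu

Sable Cohen reports to Gita Diaz. Gita Diaz reports to Kwame Xu. Kwame Xu is at the top.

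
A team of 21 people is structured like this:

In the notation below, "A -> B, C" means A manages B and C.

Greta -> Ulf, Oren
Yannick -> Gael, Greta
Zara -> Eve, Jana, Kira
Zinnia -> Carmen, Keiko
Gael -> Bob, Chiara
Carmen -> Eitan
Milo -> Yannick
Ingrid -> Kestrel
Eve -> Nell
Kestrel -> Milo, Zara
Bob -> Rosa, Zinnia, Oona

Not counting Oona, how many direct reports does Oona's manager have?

2

Oona reports to Bob. Bob's other direct reports are Rosa, Zinnia — 2 peers.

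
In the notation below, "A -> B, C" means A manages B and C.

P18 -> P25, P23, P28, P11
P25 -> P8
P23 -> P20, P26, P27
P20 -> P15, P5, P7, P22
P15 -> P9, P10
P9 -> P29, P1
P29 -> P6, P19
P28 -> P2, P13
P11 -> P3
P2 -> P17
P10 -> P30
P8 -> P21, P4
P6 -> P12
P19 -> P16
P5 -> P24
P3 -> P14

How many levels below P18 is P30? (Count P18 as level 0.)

Chain from P30 up to P18: P30 → P10 → P15 → P20 → P23 → P18. That is 5 steps up, so P30 is 5 levels below P18.

5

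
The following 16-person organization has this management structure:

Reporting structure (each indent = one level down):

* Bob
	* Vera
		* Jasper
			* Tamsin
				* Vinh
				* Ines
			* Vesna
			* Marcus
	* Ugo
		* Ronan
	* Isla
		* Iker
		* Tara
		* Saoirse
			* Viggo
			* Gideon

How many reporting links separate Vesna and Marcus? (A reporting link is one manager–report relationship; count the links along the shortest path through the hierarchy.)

Vesna is 1 level below Jasper, and Marcus is 1 level below Jasper (their lowest common manager). The shortest path runs up from Vesna to Jasper and back down to Marcus: 1 + 1 = 2 links.

2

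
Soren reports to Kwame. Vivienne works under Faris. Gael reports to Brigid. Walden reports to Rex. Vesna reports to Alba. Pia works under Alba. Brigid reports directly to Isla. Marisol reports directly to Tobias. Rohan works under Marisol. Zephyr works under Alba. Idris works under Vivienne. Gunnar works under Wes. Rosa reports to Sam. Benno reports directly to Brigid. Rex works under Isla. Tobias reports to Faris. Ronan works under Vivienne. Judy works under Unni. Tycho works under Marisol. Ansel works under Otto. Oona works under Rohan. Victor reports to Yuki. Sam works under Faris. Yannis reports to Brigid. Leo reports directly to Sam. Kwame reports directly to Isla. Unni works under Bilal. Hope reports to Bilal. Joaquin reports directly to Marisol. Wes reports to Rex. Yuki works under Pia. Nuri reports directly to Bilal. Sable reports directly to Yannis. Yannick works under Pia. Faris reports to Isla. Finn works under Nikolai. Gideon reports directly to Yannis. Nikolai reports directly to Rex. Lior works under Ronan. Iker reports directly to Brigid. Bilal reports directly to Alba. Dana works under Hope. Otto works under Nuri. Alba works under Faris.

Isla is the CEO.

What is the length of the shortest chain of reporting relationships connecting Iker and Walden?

Iker is 2 levels below Isla, and Walden is 2 levels below Isla (their lowest common manager). The shortest path runs up from Iker to Isla and back down to Walden: 2 + 2 = 4 links.

4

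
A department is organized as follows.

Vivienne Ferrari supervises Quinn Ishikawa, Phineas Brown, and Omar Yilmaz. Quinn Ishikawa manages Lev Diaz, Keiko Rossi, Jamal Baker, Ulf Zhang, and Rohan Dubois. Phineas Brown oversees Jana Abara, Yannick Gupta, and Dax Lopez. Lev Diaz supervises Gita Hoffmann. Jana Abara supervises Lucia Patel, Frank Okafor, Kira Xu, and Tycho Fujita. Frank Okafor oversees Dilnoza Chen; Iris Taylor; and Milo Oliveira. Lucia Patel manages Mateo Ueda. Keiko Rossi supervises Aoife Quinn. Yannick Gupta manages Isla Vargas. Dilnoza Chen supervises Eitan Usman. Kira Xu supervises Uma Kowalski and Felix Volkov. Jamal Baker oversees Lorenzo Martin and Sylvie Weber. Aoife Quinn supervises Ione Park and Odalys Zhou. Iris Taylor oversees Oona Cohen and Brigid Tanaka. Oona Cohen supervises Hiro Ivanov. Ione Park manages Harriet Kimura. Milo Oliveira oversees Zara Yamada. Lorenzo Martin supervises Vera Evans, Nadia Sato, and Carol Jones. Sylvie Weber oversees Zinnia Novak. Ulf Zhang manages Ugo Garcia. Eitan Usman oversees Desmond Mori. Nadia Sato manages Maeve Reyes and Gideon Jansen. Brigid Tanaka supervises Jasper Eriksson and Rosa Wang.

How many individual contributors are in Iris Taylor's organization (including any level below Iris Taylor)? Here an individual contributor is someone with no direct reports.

3

The people in Iris Taylor's organization with no one reporting to them are Jasper Eriksson, Rosa Wang, Hiro Ivanov. That is 3.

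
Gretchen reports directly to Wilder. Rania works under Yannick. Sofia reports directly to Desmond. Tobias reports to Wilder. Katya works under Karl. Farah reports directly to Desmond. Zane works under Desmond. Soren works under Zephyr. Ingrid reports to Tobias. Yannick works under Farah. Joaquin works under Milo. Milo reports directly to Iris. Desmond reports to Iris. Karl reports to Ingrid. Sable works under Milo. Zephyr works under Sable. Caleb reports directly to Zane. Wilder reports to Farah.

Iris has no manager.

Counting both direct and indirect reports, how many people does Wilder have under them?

5

Wilder directly manages Tobias, Gretchen. Under Tobias: Ingrid, Karl, Katya (3). Gretchen has no reports. So Wilder's organization is 2 direct reports plus everyone under them: 4 + 1 = 5.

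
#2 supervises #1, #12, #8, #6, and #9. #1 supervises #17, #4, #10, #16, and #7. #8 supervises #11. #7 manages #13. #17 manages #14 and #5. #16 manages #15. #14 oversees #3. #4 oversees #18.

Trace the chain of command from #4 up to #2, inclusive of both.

#4 reports to #1. #1 reports to #2. #2 is at the top.

#4 -> #1 -> #2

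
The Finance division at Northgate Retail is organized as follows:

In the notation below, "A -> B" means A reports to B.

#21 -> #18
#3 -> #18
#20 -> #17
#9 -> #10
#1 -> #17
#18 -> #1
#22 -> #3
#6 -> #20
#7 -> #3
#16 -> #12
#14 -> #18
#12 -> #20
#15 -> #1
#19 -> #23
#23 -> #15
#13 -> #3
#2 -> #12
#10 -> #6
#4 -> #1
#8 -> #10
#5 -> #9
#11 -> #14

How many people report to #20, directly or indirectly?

#20 directly manages #12, #6. Under #12: #16, #2 (2). Under #6: #10, #8, #9, #5 (4). So #20's organization is 2 direct reports plus everyone under them: 3 + 5 = 8.

8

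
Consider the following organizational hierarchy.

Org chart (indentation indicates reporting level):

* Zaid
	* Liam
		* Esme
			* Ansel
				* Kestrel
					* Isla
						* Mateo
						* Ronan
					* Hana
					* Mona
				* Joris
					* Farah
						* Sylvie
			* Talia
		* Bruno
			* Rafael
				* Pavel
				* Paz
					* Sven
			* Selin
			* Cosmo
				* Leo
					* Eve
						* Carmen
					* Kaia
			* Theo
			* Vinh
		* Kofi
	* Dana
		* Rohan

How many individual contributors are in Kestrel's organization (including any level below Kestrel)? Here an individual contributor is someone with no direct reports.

The people in Kestrel's organization with no one reporting to them are Mona, Hana, Ronan, Mateo. That is 4.

4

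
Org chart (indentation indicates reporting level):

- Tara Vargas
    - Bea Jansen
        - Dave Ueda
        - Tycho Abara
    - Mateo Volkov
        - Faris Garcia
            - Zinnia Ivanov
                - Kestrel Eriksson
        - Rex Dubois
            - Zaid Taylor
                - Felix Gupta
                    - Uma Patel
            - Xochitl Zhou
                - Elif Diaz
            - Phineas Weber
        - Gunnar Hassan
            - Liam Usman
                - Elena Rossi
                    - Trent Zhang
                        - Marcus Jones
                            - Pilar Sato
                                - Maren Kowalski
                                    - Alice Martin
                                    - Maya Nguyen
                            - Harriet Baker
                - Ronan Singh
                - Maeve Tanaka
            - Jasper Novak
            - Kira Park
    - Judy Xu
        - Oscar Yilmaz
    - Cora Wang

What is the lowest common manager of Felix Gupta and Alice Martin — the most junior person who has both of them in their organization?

Mateo Volkov

Felix Gupta's chain of managers is Zaid Taylor, Rex Dubois, Mateo Volkov, Tara Vargas. Alice Martin's chain of managers is Maren Kowalski, Pilar Sato, Marcus Jones, Trent Zhang, Elena Rossi, Liam Usman, Gunnar Hassan, Mateo Volkov, Tara Vargas. The first manager that appears in both chains is Mateo Volkov.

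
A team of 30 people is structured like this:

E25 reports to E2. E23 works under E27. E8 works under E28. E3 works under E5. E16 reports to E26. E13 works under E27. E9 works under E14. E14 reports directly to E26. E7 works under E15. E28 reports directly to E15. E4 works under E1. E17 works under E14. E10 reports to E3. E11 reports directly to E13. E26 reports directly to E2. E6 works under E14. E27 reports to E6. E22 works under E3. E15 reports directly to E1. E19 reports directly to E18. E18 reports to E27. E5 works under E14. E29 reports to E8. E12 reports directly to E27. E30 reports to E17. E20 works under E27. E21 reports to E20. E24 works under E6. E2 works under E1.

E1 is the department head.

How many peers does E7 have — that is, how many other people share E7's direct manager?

1

E7 reports to E15. E15's other direct reports are E28 — 1 peer.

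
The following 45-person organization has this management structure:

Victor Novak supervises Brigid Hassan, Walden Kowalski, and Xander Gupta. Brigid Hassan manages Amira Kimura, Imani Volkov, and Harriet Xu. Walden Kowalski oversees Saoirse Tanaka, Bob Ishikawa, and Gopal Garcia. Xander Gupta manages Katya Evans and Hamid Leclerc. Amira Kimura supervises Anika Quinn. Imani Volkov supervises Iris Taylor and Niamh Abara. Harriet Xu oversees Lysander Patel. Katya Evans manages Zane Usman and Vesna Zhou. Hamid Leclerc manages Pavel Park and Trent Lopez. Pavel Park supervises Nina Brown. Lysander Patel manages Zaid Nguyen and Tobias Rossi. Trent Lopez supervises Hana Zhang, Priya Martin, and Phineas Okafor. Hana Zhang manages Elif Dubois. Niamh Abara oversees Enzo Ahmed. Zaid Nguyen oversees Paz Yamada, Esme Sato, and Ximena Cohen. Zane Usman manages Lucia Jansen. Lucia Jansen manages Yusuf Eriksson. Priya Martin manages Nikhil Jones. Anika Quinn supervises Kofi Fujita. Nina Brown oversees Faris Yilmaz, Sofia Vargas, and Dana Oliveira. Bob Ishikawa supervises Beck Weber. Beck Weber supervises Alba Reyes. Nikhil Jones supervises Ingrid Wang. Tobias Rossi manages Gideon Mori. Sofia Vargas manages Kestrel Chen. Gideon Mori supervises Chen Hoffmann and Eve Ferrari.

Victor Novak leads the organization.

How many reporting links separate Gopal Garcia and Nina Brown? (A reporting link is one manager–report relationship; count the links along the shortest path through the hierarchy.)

6

Gopal Garcia is 2 levels below Victor Novak, and Nina Brown is 4 levels below Victor Novak (their lowest common manager). The shortest path runs up from Gopal Garcia to Victor Novak and back down to Nina Brown: 2 + 4 = 6 links.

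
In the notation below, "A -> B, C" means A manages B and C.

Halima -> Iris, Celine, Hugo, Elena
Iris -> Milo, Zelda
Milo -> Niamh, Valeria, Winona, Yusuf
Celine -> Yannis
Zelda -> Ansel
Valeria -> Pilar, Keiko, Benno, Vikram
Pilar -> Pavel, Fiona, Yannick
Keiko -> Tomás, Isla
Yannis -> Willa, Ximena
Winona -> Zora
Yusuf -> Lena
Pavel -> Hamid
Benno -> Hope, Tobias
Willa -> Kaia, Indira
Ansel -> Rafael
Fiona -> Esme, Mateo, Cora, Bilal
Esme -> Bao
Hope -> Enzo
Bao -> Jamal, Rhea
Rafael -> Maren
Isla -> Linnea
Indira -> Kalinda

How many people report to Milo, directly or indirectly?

Milo directly manages Niamh, Valeria, Winona, Yusuf. Niamh has no reports. Under Valeria: Vikram, Benno, Tobias, Hope, Enzo, Keiko, Isla, Linnea, Tomás, Pilar, Yannick, Fiona, Bilal, Cora, Mateo, Esme, Bao, Rhea, Jamal, Pavel, Hamid (21). Under Winona: Zora (1). Under Yusuf: Lena (1). So Milo's organization is 4 direct reports plus everyone under them: 1 + 22 + 2 + 2 = 27.

27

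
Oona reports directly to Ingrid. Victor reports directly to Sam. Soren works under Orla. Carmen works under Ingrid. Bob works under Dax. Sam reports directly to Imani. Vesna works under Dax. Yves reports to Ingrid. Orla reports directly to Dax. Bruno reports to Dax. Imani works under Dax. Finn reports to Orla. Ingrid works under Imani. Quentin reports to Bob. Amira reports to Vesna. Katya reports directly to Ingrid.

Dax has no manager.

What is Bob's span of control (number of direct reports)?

1

Bob directly manages Quentin. That is 1 direct report.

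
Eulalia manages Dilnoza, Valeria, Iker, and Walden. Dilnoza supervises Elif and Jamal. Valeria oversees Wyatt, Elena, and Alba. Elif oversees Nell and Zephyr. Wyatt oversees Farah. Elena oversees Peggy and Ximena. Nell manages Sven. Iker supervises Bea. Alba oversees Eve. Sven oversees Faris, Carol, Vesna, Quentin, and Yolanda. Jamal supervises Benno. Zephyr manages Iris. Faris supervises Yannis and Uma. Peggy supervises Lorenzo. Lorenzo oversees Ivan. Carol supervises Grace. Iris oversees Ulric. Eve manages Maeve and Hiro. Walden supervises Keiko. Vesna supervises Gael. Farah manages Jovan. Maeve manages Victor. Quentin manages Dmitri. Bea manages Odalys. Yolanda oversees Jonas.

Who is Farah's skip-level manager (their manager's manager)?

Valeria

Farah reports to Wyatt, and Wyatt reports to Valeria. So Farah's skip-level manager is Valeria.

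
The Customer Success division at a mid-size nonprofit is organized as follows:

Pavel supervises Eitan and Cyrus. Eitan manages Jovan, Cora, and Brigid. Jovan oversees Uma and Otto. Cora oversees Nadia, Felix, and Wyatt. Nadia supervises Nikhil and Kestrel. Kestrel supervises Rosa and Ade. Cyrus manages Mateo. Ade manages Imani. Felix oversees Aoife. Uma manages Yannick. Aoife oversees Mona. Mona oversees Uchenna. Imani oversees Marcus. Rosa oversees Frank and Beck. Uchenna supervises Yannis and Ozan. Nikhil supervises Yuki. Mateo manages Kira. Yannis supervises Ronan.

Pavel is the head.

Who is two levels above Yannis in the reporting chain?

Yannis reports to Uchenna, and Uchenna reports to Mona. So Yannis's skip-level manager is Mona.

Mona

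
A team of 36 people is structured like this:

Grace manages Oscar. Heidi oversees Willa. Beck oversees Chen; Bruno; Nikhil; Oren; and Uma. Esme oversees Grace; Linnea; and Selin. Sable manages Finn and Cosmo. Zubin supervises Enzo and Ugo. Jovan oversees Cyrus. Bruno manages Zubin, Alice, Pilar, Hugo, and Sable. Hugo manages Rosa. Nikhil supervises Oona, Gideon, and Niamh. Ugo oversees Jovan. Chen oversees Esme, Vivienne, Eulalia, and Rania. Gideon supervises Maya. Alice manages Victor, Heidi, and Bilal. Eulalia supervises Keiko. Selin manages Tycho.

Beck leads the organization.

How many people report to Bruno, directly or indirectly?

Bruno directly manages Zubin, Alice, Pilar, Hugo, Sable. Under Zubin: Ugo, Jovan, Cyrus, Enzo (4). Under Alice: Bilal, Heidi, Willa, Victor (4). Pilar has no reports. Under Hugo: Rosa (1). Under Sable: Cosmo, Finn (2). So Bruno's organization is 5 direct reports plus everyone under them: 5 + 5 + 1 + 2 + 3 = 16.

16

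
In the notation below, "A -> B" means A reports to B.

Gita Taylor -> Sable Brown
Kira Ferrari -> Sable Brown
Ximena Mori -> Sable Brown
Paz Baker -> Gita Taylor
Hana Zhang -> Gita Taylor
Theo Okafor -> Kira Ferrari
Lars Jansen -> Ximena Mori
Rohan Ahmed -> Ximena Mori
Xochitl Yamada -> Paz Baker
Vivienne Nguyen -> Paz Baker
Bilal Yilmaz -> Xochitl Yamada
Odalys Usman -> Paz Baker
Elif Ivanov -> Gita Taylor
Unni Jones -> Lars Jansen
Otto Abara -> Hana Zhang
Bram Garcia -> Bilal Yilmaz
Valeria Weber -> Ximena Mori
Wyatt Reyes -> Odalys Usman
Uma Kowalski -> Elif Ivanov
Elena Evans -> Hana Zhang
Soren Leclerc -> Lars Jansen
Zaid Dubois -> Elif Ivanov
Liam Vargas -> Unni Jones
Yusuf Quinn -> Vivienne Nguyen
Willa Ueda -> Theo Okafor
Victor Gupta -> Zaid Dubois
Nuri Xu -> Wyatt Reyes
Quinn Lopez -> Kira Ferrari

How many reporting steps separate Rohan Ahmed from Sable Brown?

Chain from Rohan Ahmed up to Sable Brown: Rohan Ahmed → Ximena Mori → Sable Brown. That is 2 steps up, so Rohan Ahmed is 2 levels below Sable Brown.

2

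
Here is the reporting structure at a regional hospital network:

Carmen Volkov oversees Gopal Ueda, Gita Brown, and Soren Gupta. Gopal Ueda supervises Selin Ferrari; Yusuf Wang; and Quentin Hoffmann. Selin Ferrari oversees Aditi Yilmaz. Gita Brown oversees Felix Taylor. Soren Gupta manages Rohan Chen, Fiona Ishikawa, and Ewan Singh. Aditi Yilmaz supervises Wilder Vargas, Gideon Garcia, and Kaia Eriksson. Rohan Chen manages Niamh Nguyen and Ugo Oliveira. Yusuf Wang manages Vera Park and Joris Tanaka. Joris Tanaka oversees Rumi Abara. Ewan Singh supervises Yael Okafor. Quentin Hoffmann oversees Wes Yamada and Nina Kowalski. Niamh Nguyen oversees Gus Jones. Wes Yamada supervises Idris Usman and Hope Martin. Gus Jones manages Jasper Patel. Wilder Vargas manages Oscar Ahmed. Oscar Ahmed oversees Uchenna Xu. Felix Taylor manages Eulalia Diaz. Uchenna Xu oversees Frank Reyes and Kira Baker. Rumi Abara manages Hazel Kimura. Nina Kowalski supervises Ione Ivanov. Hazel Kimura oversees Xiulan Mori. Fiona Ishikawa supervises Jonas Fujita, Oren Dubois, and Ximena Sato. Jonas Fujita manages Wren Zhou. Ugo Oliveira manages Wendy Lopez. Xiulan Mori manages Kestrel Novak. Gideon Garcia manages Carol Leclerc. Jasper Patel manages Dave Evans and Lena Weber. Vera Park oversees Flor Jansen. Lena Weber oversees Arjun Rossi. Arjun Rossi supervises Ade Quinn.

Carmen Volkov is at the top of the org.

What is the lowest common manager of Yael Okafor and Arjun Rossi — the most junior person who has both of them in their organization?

Yael Okafor's chain of managers is Ewan Singh, Soren Gupta, Carmen Volkov. Arjun Rossi's chain of managers is Lena Weber, Jasper Patel, Gus Jones, Niamh Nguyen, Rohan Chen, Soren Gupta, Carmen Volkov. The first manager that appears in both chains is Soren Gupta.

Soren Gupta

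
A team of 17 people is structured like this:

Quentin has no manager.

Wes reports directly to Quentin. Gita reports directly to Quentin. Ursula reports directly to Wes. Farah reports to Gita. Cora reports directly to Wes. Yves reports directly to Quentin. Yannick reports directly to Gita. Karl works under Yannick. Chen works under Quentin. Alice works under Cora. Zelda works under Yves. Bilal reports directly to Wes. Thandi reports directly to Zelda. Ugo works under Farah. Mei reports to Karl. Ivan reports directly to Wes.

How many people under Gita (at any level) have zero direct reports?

The people in Gita's organization with no one reporting to them are Mei, Ugo. That is 2.

2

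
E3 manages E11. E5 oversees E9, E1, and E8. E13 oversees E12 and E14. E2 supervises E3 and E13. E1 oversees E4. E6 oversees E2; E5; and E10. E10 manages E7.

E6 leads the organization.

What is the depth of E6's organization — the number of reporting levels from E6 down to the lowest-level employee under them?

The longest chain under E6 runs E6 → E5 → E1 → E4, which is 3 levels below E6.

3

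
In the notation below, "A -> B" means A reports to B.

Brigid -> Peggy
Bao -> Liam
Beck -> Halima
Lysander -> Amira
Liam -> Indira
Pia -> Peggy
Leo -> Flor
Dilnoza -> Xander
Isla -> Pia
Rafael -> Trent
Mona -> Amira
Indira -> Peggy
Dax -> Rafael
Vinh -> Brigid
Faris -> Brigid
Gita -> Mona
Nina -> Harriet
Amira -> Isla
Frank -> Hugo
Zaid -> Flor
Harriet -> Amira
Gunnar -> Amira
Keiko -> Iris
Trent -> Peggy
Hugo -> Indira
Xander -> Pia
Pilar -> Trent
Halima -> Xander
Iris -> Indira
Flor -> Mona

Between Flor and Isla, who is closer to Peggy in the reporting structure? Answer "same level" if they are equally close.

Isla

Flor is 5 levels below Peggy; Isla is 2. Isla is higher.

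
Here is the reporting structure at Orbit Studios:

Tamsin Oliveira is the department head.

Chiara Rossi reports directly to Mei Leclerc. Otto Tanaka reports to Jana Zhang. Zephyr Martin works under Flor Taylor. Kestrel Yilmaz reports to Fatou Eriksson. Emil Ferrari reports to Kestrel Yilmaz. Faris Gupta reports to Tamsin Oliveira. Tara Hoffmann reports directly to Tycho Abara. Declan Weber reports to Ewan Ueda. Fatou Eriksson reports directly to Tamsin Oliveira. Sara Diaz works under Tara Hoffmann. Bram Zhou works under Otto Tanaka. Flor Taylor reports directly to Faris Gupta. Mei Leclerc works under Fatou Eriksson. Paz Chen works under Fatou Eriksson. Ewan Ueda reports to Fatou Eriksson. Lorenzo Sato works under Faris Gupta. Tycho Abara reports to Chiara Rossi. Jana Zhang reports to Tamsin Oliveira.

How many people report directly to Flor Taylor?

1

Flor Taylor directly manages Zephyr Martin. That is 1 direct report.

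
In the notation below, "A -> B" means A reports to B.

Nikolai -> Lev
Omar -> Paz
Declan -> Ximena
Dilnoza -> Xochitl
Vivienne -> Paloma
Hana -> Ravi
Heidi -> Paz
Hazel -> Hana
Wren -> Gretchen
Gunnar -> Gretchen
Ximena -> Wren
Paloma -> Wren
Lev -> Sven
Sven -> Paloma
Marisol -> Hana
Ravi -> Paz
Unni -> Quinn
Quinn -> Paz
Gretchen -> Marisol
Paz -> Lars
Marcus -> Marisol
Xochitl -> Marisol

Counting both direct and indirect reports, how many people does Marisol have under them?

Marisol directly manages Gretchen, Xochitl, Marcus. Under Gretchen: Gunnar, Wren, Ximena, Declan, Paloma, Vivienne, Sven, Lev, Nikolai (9). Under Xochitl: Dilnoza (1). Marcus has no reports. So Marisol's organization is 3 direct reports plus everyone under them: 10 + 2 + 1 = 13.

13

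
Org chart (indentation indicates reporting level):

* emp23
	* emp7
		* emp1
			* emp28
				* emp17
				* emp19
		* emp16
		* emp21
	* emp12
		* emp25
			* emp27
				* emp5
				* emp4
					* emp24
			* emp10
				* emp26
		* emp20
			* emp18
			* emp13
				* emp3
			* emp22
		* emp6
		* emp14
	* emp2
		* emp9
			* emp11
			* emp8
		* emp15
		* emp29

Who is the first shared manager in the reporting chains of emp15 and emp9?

emp2

emp15's chain of managers is emp2, emp23. emp9's chain of managers is emp2, emp23. The first manager that appears in both chains is emp2.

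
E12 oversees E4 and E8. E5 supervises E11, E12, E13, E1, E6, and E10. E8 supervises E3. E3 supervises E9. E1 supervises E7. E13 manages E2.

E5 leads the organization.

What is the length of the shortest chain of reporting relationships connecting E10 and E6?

E10 is 1 level below E5, and E6 is 1 level below E5 (their lowest common manager). The shortest path runs up from E10 to E5 and back down to E6: 1 + 1 = 2 links.

2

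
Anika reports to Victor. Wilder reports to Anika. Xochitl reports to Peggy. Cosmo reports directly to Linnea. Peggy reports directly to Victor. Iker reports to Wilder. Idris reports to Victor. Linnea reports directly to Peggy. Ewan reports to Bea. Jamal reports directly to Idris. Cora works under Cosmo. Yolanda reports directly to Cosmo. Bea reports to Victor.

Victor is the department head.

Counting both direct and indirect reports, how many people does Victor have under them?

Victor directly manages Peggy, Idris, Anika, Bea. Under Peggy: Xochitl, Linnea, Cosmo, Cora, Yolanda (5). Under Idris: Jamal (1). Under Anika: Wilder, Iker (2). Under Bea: Ewan (1). So Victor's organization is 4 direct reports plus everyone under them: 6 + 2 + 3 + 2 = 13.

13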